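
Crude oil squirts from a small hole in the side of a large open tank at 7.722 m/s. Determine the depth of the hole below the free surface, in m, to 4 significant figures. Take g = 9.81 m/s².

For a small hole in a large open tank, ½v² = gh, giving h = v²/(2g).
h = 7.722²/(2·9.81) = 59.63/19.62 = 3.039 m.

h ≈ 3.039 m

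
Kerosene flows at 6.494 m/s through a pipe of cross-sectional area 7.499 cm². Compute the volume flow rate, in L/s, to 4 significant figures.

Q ≈ 4.870 L/s

Q = A·v = 0.0007499 m² × 6.494 m/s = 0.004870 m³/s.
Converting: 0.004870 m³/s × 1000 = 4.870 L/s.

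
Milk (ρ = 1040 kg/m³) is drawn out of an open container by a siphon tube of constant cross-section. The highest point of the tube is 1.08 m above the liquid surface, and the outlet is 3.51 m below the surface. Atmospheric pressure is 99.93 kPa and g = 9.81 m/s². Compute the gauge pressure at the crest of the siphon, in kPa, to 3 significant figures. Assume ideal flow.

P_gauge = -46.8 kPa

Bernoulli surface→outlet gives ½v² = g·h_out, so v = √(2·9.81·3.51) = 8.30 m/s.
With constant cross-section the crest speed equals v; applying Bernoulli from the surface up to the crest, P_top = P_atm − ½ρv² − ρg·h_top.
P_top = 99930 − ½·1040·8.30² − 1040·9.81·1.08 = 53100 Pa. So P_gauge = P_top − P_atm = -46800 Pa.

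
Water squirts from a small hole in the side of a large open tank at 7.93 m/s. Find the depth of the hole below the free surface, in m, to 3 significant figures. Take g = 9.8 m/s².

3.21 m

Torricelli: v = √(2gh), so h = v²/(2g).
h = 7.93²/(2·9.8) = 62.9/19.60 = 3.21 m.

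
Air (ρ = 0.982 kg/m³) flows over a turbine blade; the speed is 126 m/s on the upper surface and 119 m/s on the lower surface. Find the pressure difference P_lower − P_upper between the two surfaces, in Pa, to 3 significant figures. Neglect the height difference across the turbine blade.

Bernoulli (same height): P_lower − P_upper = ½ρ(v_upper² − v_lower²).
ΔP = ½·0.982·(126² − 119²) = 842 Pa.

842 Pa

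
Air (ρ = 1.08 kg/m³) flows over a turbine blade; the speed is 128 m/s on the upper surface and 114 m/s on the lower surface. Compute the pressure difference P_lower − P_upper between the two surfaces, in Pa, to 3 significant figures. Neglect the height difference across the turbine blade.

With negligible Δh, P + ½ρv² is constant, so P_low − P_up = ½ρ(v_up² − v_low²).
ΔP = ½·1.08·(128² − 114²) = 1830 Pa.

1830 Pa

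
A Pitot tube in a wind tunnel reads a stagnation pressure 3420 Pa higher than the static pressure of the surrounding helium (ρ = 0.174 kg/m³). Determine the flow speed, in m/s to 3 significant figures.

The dynamic pressure equals the rise in static pressure at the stagnation point: ΔP = ½ρv².
v = √(2ΔP/ρ) = √(2·3420/0.174) = 198 m/s.

198 m/s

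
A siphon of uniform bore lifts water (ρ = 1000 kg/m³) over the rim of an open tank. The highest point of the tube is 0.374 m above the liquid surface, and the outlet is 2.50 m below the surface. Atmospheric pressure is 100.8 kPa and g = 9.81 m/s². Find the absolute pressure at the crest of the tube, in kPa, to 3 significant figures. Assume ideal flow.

72.6 kPa

The outlet speed comes from Torricelli: v = √(2g·2.50) = 7.00 m/s.
With constant cross-section the crest speed equals v; applying Bernoulli from the surface up to the crest, P_top = P_atm − ½ρv² − ρg·h_top.
P_top = 100800 − ½·1000·7.00² − 1000·9.81·0.374 = 72600 Pa.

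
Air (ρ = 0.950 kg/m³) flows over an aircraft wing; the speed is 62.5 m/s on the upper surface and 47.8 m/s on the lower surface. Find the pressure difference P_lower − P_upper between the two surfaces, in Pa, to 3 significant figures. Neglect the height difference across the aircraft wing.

Bernoulli (same height): P_lower − P_upper = ½ρ(v_upper² − v_lower²).
ΔP = ½·0.950·(62.5² − 47.8²) = 770 Pa.

ΔP = 770 Pa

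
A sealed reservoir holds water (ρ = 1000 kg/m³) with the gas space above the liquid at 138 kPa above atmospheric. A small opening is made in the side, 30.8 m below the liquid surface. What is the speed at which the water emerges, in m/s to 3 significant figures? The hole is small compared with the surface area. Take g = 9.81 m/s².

v = 29.7 m/s

Take point 1 at the surface (v₁ ≈ 0) and point 2 at the hole (at atmospheric pressure). Bernoulli: P₁ + ρg h = P_atm + ½ρv₂².
With P₁ − P_atm = 138000 Pa, v₂ = √(2gh + 2ΔP/ρ) = √(2·9.81·30.8 + 2·138000/1000) = 29.7 m/s.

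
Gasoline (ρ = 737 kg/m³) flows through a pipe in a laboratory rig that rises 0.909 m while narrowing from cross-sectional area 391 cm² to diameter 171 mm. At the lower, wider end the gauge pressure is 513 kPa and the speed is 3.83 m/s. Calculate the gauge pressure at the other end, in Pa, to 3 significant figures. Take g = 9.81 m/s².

By continuity, v₂ = v₁·A₁/A₂ = 3.83·(391/230) = 6.52 m/s.
Applying Bernoulli between the two ends and solving for P₂: P₂ = P₁ + ½ρ(v₁² − v₂²) − ρgΔh.
P₂ = 513000 + ½·737·(3.83² − 6.52²) − 737·9.81·(+0.909) = 513000 + (-10300) − (6570) = 496000 Pa.

P₂ ≈ 496000 Pa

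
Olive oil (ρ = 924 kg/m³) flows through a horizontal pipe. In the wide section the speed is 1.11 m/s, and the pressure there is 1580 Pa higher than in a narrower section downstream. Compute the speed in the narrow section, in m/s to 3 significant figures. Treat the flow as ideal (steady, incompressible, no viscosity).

2.16 m/s

Along the level pipe P + ½ρv² is conserved, hence v₂² = v₁² + 2(P₁ − P₂)/ρ.
v₂ = √(1.11² + 2·1580/924) = √(1.23 + 3.42) = 2.16 m/s.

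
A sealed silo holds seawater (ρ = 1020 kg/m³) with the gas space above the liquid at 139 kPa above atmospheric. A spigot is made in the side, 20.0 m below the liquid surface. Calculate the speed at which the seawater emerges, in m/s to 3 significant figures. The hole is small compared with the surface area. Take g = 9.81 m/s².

v = 25.8 m/s

Take point 1 at the surface (v₁ ≈ 0) and point 2 at the hole (at atmospheric pressure). Bernoulli: P₁ + ρg h = P_atm + ½ρv₂².
With P₁ − P_atm = 139000 Pa, v₂ = √(2gh + 2ΔP/ρ) = √(2·9.81·20.0 + 2·139000/1020) = 25.8 m/s.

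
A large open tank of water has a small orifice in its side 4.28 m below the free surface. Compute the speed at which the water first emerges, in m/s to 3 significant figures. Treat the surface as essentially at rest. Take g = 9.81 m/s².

Torricelli's result v = √(2gh) gives v = √(2·9.81·4.28) = 9.16 m/s.

v ≈ 9.16 m/s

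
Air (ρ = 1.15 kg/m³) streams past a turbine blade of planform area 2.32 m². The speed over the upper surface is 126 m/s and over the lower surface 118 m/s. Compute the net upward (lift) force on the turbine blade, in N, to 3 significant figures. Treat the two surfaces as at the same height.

From P + ½ρv² = const at equal height, P_low − P_up = ½ρ(v_up² − v_low²).
ΔP = ½·1.15·(126² − 118²) = 1120 Pa.
Lift = ΔP · A = 1120 × 2.32 = 2600 N.

2600 N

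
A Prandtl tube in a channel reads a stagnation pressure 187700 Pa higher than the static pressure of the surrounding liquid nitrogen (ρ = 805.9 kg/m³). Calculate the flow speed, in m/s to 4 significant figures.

The dynamic pressure equals the rise in static pressure at the stagnation point: ΔP = ½ρv².
v = √(2ΔP/ρ) = √(2·187700/805.9) = 21.58 m/s.

v ≈ 21.58 m/s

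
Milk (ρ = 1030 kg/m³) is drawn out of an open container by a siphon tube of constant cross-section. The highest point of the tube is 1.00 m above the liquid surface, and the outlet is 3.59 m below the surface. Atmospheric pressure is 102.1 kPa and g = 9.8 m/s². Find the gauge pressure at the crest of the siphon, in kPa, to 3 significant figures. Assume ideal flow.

From the surface to the outlet (both open to atmosphere, surface at rest): v = √(2g·h_out) = √(2·9.8·3.59) = 8.39 m/s.
The bore is uniform, so the speed at the crest is the same v. Bernoulli surface→crest: P_atm = P_top + ½ρv² + ρg·h_top.
P_top = 102100 − ½·1030·8.39² − 1030·9.8·1.00 = 55800 Pa. So P_gauge = P_top − P_atm = -46300 Pa.

P_gauge = -46.3 kPa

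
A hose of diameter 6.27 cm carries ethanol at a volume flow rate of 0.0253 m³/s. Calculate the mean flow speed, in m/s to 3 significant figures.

Q = 0.0253 m³/s = 0.0253 m³/s.
v = Q/A = 0.0253 / 0.00309 = 8.19 m/s.

v ≈ 8.19 m/s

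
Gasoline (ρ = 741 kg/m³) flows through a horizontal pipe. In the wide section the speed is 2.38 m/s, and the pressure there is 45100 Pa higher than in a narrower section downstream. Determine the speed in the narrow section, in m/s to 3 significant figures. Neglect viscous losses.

Along the level pipe P + ½ρv² is conserved, hence v₂² = v₁² + 2(P₁ − P₂)/ρ.
v₂ = √(2.38² + 2·45100/741) = √(5.66 + 122) = 11.3 m/s.

v₂ = 11.3 m/s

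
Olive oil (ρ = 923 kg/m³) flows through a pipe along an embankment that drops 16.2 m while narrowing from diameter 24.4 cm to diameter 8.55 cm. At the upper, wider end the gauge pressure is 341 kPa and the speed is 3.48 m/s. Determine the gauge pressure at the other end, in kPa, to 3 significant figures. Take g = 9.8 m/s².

Continuity gives A₁v₁ = A₂v₂, so v₂ = (468 cm²)/(57.4 cm²) × 3.48 m/s = 28.3 m/s.
Energy conservation along the streamline gives P₂ = P₁ − ½ρ(v₂² − v₁²) − ρg(h₂ − h₁).
P₂ = 341000 + ½·923·(3.48² − 28.3²) − 923·9.8·(−16.2) = 341000 + (-365000) − (-147000) = 122000 Pa.

P₂ = 122 kPa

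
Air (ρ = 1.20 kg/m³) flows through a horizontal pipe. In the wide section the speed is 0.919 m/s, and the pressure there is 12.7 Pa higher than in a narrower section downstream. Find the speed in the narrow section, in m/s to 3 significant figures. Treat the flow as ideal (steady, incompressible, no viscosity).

Horizontal Bernoulli: P₁ + ½ρv₁² = P₂ + ½ρv₂², so v₂² = v₁² + 2(P₁ − P₂)/ρ.
v₂ = √(0.919² + 2·12.7/1.20) = √(0.845 + 21.2) = 4.69 m/s.

4.69 m/s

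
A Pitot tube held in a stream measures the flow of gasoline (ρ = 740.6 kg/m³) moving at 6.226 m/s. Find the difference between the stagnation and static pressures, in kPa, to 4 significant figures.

The dynamic pressure equals the rise in static pressure at the stagnation point: ΔP = ½ρv².
ΔP = ½·740.6·6.226² = 14350 Pa.

ΔP ≈ 14.35 kPa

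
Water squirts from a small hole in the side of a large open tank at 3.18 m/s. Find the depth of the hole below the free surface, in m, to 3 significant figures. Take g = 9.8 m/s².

Torricelli: v = √(2gh), so h = v²/(2g).
h = 3.18²/(2·9.8) = 10.1/19.60 = 0.516 m.

0.516 m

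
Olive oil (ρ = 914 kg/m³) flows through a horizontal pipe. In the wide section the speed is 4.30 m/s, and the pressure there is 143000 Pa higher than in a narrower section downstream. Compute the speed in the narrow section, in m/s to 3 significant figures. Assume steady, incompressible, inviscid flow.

Horizontal Bernoulli: P₁ + ½ρv₁² = P₂ + ½ρv₂², so v₂² = v₁² + 2(P₁ − P₂)/ρ.
v₂ = √(4.30² + 2·143000/914) = √(18.5 + 313) = 18.2 m/s.

v₂ = 18.2 m/s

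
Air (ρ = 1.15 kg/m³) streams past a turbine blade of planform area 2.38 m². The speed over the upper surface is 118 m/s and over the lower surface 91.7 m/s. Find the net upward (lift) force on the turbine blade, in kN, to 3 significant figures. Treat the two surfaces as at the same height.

With equal heights on the two surfaces, Bernoulli gives P_lower − P_upper = ½ρ(v_upper² − v_lower²).
ΔP = ½·1.15·(118² − 91.7²) = 3170 Pa.
Lift = ΔP · A = 3170 × 2.38 = 7550 N.

F ≈ 7.55 kN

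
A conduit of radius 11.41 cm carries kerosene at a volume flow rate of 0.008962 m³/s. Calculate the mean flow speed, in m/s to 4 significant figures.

v = 0.2191 m/s

Q = 0.008962 m³/s = 0.008962 m³/s.
v = Q/A = 0.008962 / 0.04090 = 0.2191 m/s.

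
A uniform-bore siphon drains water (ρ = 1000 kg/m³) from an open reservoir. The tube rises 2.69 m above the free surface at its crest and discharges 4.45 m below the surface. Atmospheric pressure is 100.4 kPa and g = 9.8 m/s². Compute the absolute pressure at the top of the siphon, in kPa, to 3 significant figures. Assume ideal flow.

From the surface to the outlet (both open to atmosphere, surface at rest): v = √(2g·h_out) = √(2·9.8·4.45) = 9.34 m/s.
The bore is uniform, so the speed at the crest is the same v. Bernoulli surface→crest: P_atm = P_top + ½ρv² + ρg·h_top.
P_top = 100400 − ½·1000·9.34² − 1000·9.8·2.69 = 30400 Pa.

P_top ≈ 30.4 kPa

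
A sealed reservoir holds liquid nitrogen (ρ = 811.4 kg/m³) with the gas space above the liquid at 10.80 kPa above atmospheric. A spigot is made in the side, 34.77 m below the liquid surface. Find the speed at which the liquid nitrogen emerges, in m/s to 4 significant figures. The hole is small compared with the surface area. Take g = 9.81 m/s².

Take point 1 at the surface (v₁ ≈ 0) and point 2 at the hole (at atmospheric pressure). Bernoulli: P₁ + ρg h = P_atm + ½ρv₂².
With P₁ − P_atm = 10800 Pa, v₂ = √(2gh + 2ΔP/ρ) = √(2·9.81·34.77 + 2·10800/811.4) = 26.62 m/s.

v ≈ 26.62 m/s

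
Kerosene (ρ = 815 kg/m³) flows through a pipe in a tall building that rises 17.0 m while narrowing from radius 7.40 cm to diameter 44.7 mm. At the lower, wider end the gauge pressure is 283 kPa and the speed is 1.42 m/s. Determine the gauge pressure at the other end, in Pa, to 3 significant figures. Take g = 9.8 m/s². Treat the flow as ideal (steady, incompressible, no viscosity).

Mass conservation (A₁v₁ = A₂v₂) gives v₂ = 1.42 × 172/15.7 = 15.6 m/s.
Energy conservation along the streamline gives P₂ = P₁ − ½ρ(v₂² − v₁²) − ρg(h₂ − h₁).
P₂ = 283000 + ½·815·(1.42² − 15.6²) − 815·9.8·(+17.0) = 283000 + (-97900) − (136000) = 49300 Pa.

P₂ ≈ 49300 Pa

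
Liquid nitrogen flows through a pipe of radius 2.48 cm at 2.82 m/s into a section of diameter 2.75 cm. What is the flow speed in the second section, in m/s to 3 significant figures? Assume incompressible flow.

Continuity gives A₁v₁ = A₂v₂, so v₂ = (19.3 cm²)/(5.94 cm²) × 2.82 m/s = 9.17 m/s.

v₂ ≈ 9.17 m/s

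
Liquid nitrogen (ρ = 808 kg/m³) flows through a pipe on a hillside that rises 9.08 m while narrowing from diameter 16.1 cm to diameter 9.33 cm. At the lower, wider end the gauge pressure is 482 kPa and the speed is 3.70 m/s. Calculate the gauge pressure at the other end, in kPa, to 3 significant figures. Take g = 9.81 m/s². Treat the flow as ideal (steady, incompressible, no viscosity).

Continuity gives A₁v₁ = A₂v₂, so v₂ = (204 cm²)/(68.4 cm²) × 3.70 m/s = 11.0 m/s.
Energy conservation along the streamline gives P₂ = P₁ − ½ρ(v₂² − v₁²) − ρg(h₂ − h₁).
P₂ = 482000 + ½·808·(3.70² − 11.0²) − 808·9.81·(+9.08) = 482000 + (-43500) − (72000) = 367000 Pa.

P₂ ≈ 367 kPa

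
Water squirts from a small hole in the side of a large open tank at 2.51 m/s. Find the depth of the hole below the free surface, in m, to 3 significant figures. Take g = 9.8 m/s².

h ≈ 0.321 m

For a small hole in a large open tank, ½v² = gh, giving h = v²/(2g).
h = 2.51²/(2·9.8) = 6.30/19.60 = 0.321 m.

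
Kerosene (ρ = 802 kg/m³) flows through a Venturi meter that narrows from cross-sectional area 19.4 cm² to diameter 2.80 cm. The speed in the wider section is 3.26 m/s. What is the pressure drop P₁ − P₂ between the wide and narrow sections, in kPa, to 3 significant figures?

Mass conservation (A₁v₁ = A₂v₂) gives v₂ = 3.26 × 19.4/6.16 = 10.3 m/s.
Bernoulli (h₁ = h₂): P₁ − P₂ = ½ρ(v₂² − v₁²).
P₁ − P₂ = ½·802·(10.3² − 3.26²) = ½·802·94.9 = 38000 Pa.

ΔP ≈ 38.0 kPa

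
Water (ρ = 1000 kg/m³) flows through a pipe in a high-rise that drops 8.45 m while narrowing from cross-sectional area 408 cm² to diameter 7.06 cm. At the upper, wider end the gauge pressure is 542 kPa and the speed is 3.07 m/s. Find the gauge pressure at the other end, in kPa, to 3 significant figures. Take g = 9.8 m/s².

P₂ ≈ 118 kPa

The volume flow rate is constant, so v₂ = (A₁/A₂)v₁ = (408/39.1)·3.07 = 32.0 m/s.
Applying Bernoulli between the two ends and solving for P₂: P₂ = P₁ + ½ρ(v₁² − v₂²) − ρgΔh.
P₂ = 542000 + ½·1000·(3.07² − 32.0²) − 1000·9.8·(−8.45) = 542000 + (-507000) − (-82800) = 118000 Pa.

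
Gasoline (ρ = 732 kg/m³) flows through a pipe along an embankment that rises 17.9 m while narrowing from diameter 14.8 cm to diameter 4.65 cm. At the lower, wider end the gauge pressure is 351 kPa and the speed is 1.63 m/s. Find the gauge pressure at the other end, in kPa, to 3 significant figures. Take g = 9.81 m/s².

P₂ = 124 kPa

Continuity gives A₁v₁ = A₂v₂, so v₂ = (172 cm²)/(17.0 cm²) × 1.63 m/s = 16.5 m/s.
Energy conservation along the streamline gives P₂ = P₁ − ½ρ(v₂² − v₁²) − ρg(h₂ − h₁).
P₂ = 351000 + ½·732·(1.63² − 16.5²) − 732·9.81·(+17.9) = 351000 + (-98800) − (129000) = 124000 Pa.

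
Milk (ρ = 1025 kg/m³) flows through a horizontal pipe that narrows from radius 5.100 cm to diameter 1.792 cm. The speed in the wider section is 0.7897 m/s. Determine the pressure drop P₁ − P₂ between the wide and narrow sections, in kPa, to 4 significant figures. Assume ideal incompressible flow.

Mass conservation (A₁v₁ = A₂v₂) gives v₂ = 0.7897 × 81.71/2.522 = 25.59 m/s.
The pipe is horizontal, so Bernoulli reduces to P₁ + ½ρv₁² = P₂ + ½ρv₂².
P₁ − P₂ = ½·1025·(25.59² − 0.7897²) = ½·1025·654.0 = 335200 Pa.

335.2 kPa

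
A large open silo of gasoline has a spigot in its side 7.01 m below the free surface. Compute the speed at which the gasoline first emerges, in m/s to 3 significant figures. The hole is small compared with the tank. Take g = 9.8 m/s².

v ≈ 11.7 m/s

With the surface at rest and both surface and jet at atmospheric pressure, Bernoulli gives ρg h = ½ρv², so v = √(2gh) = √(2·9.8·7.01) = 11.7 m/s.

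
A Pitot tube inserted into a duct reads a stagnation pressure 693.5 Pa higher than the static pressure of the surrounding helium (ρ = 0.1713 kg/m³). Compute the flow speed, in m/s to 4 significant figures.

89.98 m/s

The dynamic pressure equals the rise in static pressure at the stagnation point: ΔP = ½ρv².
v = √(2ΔP/ρ) = √(2·693.5/0.1713) = 89.98 m/s.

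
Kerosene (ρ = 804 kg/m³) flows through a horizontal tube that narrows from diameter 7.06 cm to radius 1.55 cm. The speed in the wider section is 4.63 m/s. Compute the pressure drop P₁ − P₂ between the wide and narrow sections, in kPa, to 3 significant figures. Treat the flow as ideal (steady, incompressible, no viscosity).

ΔP = 223 kPa

The volume flow rate is constant, so v₂ = (A₁/A₂)v₁ = (39.1/7.55)·4.63 = 24.0 m/s.
With no height change, Bernoulli's equation is P₁ + ½ρv₁² = P₂ + ½ρv₂².
P₁ − P₂ = ½·804·(24.0² − 4.63²) = ½·804·555 = 223000 Pa.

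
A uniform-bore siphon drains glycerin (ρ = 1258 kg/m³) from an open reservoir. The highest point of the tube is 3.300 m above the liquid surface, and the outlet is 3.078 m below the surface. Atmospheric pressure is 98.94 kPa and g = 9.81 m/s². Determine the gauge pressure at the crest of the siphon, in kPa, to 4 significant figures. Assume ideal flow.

P_gauge ≈ -78.71 kPa

From the surface to the outlet (both open to atmosphere, surface at rest): v = √(2g·h_out) = √(2·9.81·3.078) = 7.771 m/s.
The bore is uniform, so the speed at the crest is the same v. Bernoulli surface→crest: P_atm = P_top + ½ρv² + ρg·h_top.
P_top = 98940 − ½·1258·7.771² − 1258·9.81·3.300 = 20230 Pa. So P_gauge = P_top − P_atm = -78710 Pa.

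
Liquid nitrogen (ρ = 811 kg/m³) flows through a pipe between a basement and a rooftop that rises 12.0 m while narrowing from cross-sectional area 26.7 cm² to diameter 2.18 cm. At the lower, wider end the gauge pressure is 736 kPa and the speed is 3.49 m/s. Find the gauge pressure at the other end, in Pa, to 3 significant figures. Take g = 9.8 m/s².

Continuity gives A₁v₁ = A₂v₂, so v₂ = (26.7 cm²)/(3.73 cm²) × 3.49 m/s = 25.0 m/s.
Energy conservation along the streamline gives P₂ = P₁ − ½ρ(v₂² − v₁²) − ρg(h₂ − h₁).
P₂ = 736000 + ½·811·(3.49² − 25.0²) − 811·9.8·(+12.0) = 736000 + (-248000) − (95400) = 393000 Pa.

393000 Pa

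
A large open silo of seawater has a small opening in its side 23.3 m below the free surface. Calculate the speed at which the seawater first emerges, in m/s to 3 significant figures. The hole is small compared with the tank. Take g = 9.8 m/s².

The surface is effectively still and both ends are open, so ½v² = gh and v = √(2·9.8·23.3) = 21.4 m/s.

v = 21.4 m/s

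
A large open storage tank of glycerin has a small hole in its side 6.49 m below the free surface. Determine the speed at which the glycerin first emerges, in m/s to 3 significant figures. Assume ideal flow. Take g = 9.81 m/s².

v ≈ 11.3 m/s

Torricelli's result v = √(2gh) gives v = √(2·9.81·6.49) = 11.3 m/s.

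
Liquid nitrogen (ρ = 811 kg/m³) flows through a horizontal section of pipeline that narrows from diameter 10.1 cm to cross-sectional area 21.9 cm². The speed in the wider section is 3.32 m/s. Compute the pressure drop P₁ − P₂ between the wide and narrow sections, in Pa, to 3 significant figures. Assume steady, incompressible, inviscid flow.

Mass conservation (A₁v₁ = A₂v₂) gives v₂ = 3.32 × 80.1/21.9 = 12.1 m/s.
Along the horizontal streamline, P + ½ρv² is constant.
P₁ − P₂ = ½·811·(12.1² − 3.32²) = ½·811·136 = 55400 Pa.

ΔP ≈ 55400 Pa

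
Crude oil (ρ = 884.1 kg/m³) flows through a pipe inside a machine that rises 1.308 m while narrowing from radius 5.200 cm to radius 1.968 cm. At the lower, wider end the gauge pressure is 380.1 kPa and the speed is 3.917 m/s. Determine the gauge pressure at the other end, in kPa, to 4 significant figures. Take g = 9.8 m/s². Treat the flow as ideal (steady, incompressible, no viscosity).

Mass conservation (A₁v₁ = A₂v₂) gives v₂ = 3.917 × 84.95/12.17 = 27.35 m/s.
Bernoulli: P₁ + ½ρv₁² + ρg h₁ = P₂ + ½ρv₂² + ρg h₂, so P₂ = P₁ + ½ρ(v₁² − v₂²) − ρg(h₂ − h₁).
P₂ = 380100 + ½·884.1·(3.917² − 27.35²) − 884.1·9.8·(+1.308) = 380100 + (-323800) − (11330) = 44960 Pa.

P₂ ≈ 44.96 kPa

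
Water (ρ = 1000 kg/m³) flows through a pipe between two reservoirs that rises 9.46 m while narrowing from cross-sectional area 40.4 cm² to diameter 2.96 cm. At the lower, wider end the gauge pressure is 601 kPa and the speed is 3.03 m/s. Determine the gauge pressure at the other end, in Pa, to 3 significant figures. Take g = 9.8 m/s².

P₂ = 355000 Pa

By continuity, v₂ = v₁·A₁/A₂ = 3.03·(40.4/6.88) = 17.8 m/s.
Applying Bernoulli between the two ends and solving for P₂: P₂ = P₁ + ½ρ(v₁² − v₂²) − ρgΔh.
P₂ = 601000 + ½·1000·(3.03² − 17.8²) − 1000·9.8·(+9.46) = 601000 + (-154000) − (92700) = 355000 Pa.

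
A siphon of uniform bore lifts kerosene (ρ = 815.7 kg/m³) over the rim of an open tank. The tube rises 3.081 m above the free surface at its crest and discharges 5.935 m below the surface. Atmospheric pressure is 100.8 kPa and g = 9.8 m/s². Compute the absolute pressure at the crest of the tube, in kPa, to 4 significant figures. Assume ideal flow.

The outlet speed comes from Torricelli: v = √(2g·5.935) = 10.79 m/s.
With constant cross-section the crest speed equals v; applying Bernoulli from the surface up to the crest, P_top = P_atm − ½ρv² − ρg·h_top.
P_top = 100800 − ½·815.7·10.79² − 815.7·9.8·3.081 = 28730 Pa.

P_top ≈ 28.73 kPa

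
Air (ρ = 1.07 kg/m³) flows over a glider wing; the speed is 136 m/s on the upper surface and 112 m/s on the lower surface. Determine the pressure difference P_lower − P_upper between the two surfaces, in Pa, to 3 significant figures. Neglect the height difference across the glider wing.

The pressure is lower where the speed is higher: ΔP = ½ρ(v_up² − v_low²).
ΔP = ½·1.07·(136² − 112²) = 3180 Pa.

ΔP ≈ 3180 Pa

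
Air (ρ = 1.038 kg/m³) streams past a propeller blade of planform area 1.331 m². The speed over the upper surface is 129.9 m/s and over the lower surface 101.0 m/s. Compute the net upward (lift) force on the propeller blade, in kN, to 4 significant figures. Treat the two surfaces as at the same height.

F ≈ 4.610 kN

The faster flow above has the lower pressure; Bernoulli (same height) gives ΔP = ½ρ(v_up² − v_low²).
ΔP = ½·1.038·(129.9² − 101.0²) = 3463 Pa.
Lift = ΔP · A = 3463 × 1.331 = 4610 N.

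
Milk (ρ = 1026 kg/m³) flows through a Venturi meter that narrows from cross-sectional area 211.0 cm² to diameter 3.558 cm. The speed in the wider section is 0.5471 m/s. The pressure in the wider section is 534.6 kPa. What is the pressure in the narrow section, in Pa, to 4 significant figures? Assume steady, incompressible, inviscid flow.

Continuity gives A₁v₁ = A₂v₂, so v₂ = (211.0 cm²)/(9.943 cm²) × 0.5471 m/s = 11.61 m/s.
With no height change, Bernoulli's equation is P₁ + ½ρv₁² = P₂ + ½ρv₂².
P₂ = P₁ − ½ρ(v₂² − v₁²) = 534600 − ½·1026·(11.61² − 0.5471²) = 534600 − 69000 = 465600 Pa.

P₂ ≈ 465600 Pa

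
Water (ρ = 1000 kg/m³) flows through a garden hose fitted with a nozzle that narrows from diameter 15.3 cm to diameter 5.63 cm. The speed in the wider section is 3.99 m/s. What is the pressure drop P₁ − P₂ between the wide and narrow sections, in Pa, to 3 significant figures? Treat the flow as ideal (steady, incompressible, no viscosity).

Mass conservation (A₁v₁ = A₂v₂) gives v₂ = 3.99 × 184/24.9 = 29.5 m/s.
Along the horizontal streamline, P + ½ρv² is constant.
P₁ − P₂ = ½·1000·(29.5² − 3.99²) = ½·1000·852 = 426000 Pa.

426000 Pa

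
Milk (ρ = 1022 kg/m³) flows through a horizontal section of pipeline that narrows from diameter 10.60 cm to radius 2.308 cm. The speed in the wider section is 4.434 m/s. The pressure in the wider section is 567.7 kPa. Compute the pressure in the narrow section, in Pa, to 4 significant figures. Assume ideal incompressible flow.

P₂ ≈ 298400 Pa

By continuity, v₂ = v₁·A₁/A₂ = 4.434·(88.25/16.73) = 23.38 m/s.
The pipe is horizontal, so Bernoulli reduces to P₁ + ½ρv₁² = P₂ + ½ρv₂².
P₂ = P₁ − ½ρ(v₂² − v₁²) = 567700 − ½·1022·(23.38² − 4.434²) = 567700 − 269300 = 298400 Pa.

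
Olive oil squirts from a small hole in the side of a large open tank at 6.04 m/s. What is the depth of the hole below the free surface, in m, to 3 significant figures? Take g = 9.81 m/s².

Torricelli: v = √(2gh), so h = v²/(2g).
h = 6.04²/(2·9.81) = 36.5/19.62 = 1.86 m.

h ≈ 1.86 m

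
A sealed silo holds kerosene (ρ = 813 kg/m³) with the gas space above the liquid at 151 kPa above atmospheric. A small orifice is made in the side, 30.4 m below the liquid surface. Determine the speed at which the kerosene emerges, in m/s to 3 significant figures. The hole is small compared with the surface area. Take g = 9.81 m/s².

v ≈ 31.1 m/s

Take point 1 at the surface (v₁ ≈ 0) and point 2 at the hole (at atmospheric pressure). Bernoulli: P₁ + ρg h = P_atm + ½ρv₂².
With P₁ − P_atm = 151000 Pa, v₂ = √(2gh + 2ΔP/ρ) = √(2·9.81·30.4 + 2·151000/813) = 31.1 m/s.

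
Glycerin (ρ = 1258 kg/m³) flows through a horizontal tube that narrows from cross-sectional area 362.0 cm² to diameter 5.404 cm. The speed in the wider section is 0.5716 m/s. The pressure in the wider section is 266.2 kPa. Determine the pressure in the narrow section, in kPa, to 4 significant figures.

P₂ ≈ 215.2 kPa

Continuity gives A₁v₁ = A₂v₂, so v₂ = (362.0 cm²)/(22.94 cm²) × 0.5716 m/s = 9.022 m/s.
Along the horizontal streamline, P + ½ρv² is constant.
P₂ = P₁ − ½ρ(v₂² − v₁²) = 266200 − ½·1258·(9.022² − 0.5716²) = 266200 − 50990 = 215200 Pa.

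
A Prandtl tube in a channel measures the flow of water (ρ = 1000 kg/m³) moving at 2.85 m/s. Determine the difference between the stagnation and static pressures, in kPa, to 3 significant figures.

At the stagnation point the flow is brought to rest, so Bernoulli gives P_stag − P_static = ½ρv².
ΔP = ½·1000·2.85² = 4060 Pa.

ΔP ≈ 4.06 kPa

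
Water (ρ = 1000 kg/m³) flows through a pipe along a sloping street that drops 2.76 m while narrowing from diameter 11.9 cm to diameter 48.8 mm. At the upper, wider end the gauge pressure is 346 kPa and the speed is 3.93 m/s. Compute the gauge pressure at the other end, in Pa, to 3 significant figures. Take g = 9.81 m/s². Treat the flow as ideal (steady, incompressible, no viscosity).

P₂ ≈ 108000 Pa

Continuity gives A₁v₁ = A₂v₂, so v₂ = (111 cm²)/(18.7 cm²) × 3.93 m/s = 23.4 m/s.
Energy conservation along the streamline gives P₂ = P₁ − ½ρ(v₂² − v₁²) − ρg(h₂ − h₁).
P₂ = 346000 + ½·1000·(3.93² − 23.4²) − 1000·9.81·(−2.76) = 346000 + (-265000) − (-27100) = 108000 Pa.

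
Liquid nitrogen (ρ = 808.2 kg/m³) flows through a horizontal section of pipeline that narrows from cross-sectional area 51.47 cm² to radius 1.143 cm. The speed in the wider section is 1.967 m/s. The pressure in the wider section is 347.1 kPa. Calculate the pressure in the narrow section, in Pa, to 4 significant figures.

P₂ ≈ 102800 Pa

Continuity gives A₁v₁ = A₂v₂, so v₂ = (51.47 cm²)/(4.104 cm²) × 1.967 m/s = 24.67 m/s.
With no height change, Bernoulli's equation is P₁ + ½ρv₁² = P₂ + ½ρv₂².
P₂ = P₁ − ½ρ(v₂² − v₁²) = 347100 − ½·808.2·(24.67² − 1.967²) = 347100 − 244300 = 102800 Pa.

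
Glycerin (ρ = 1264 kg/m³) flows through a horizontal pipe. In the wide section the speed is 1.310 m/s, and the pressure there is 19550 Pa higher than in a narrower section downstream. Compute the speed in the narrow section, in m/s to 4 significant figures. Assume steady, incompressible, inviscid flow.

With h₁ = h₂, rearranging Bernoulli gives v₂ = √(v₁² + 2ΔP/ρ).
v₂ = √(1.310² + 2·19550/1264) = √(1.716 + 30.93) = 5.714 m/s.

v₂ ≈ 5.714 m/s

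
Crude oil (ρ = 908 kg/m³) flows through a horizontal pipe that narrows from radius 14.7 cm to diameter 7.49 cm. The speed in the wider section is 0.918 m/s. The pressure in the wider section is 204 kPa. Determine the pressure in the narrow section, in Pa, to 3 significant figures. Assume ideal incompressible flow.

P₂ ≈ 114000 Pa

Continuity gives A₁v₁ = A₂v₂, so v₂ = (679 cm²)/(44.1 cm²) × 0.918 m/s = 14.1 m/s.
Along the horizontal streamline, P + ½ρv² is constant.
P₂ = P₁ − ½ρ(v₂² − v₁²) = 204000 − ½·908·(14.1² − 0.918²) = 204000 − 90400 = 114000 Pa.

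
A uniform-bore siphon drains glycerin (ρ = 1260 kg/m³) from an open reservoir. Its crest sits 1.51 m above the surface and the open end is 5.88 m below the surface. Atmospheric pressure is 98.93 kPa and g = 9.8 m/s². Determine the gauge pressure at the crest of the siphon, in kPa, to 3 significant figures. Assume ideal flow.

From the surface to the outlet (both open to atmosphere, surface at rest): v = √(2g·h_out) = √(2·9.8·5.88) = 10.7 m/s.
Continuity keeps v the same throughout the tube; from surface to crest, P_atm + 0 = P_top + ½ρv² + ρg·h_top.
P_top = 98930 − ½·1260·10.7² − 1260·9.8·1.51 = 7680 Pa. So P_gauge = P_top − P_atm = -91300 Pa.

-91.3 kPa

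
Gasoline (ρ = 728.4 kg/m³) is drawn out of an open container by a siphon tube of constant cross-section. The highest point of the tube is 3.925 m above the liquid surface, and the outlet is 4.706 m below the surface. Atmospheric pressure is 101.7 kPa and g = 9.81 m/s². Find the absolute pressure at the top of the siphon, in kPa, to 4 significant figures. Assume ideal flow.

P_top = 40.03 kPa

Bernoulli surface→outlet gives ½v² = g·h_out, so v = √(2·9.81·4.706) = 9.609 m/s.
Continuity keeps v the same throughout the tube; from surface to crest, P_atm + 0 = P_top + ½ρv² + ρg·h_top.
P_top = 101700 − ½·728.4·9.609² − 728.4·9.81·3.925 = 40030 Pa.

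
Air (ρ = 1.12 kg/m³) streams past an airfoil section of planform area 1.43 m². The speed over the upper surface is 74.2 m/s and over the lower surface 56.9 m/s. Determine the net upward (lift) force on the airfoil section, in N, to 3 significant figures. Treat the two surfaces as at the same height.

The faster flow above has the lower pressure; Bernoulli (same height) gives ΔP = ½ρ(v_up² − v_low²).
ΔP = ½·1.12·(74.2² − 56.9²) = 1270 Pa.
Lift = ΔP · A = 1270 × 1.43 = 1820 N.

F ≈ 1820 N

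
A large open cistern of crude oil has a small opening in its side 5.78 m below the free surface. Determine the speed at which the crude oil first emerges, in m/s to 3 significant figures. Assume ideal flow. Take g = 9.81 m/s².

Bernoulli from surface to hole (P equal, v_surface ≈ 0): v = √(2gh) = √(2×9.81×5.78) = 10.6 m/s.

v = 10.6 m/s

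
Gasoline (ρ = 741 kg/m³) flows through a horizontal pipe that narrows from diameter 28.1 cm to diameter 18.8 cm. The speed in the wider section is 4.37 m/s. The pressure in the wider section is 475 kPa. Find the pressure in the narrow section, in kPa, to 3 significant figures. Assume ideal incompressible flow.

The volume flow rate is constant, so v₂ = (A₁/A₂)v₁ = (620/278)·4.37 = 9.76 m/s.
Bernoulli (h₁ = h₂): P₁ − P₂ = ½ρ(v₂² − v₁²).
P₂ = P₁ − ½ρ(v₂² − v₁²) = 475000 − ½·741·(9.76² − 4.37²) = 475000 − 28200 = 447000 Pa.

P₂ ≈ 447 kPa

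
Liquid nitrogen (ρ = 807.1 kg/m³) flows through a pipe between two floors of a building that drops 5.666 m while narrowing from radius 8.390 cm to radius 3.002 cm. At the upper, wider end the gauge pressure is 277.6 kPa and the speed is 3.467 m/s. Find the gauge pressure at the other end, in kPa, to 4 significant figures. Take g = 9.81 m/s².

P₂ ≈ 31.37 kPa

Mass conservation (A₁v₁ = A₂v₂) gives v₂ = 3.467 × 221.1/28.31 = 27.08 m/s.
Energy conservation along the streamline gives P₂ = P₁ − ½ρ(v₂² − v₁²) − ρg(h₂ − h₁).
P₂ = 277600 + ½·807.1·(3.467² − 27.08²) − 807.1·9.81·(−5.666) = 277600 + (-291100) − (-44860) = 31370 Pa.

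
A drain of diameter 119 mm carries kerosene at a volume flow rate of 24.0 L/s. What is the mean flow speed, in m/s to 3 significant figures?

v ≈ 2.16 m/s

Q = 24.0 L/s = 0.0240 m³/s.
v = Q/A = 0.0240 / 0.0111 = 2.16 m/s.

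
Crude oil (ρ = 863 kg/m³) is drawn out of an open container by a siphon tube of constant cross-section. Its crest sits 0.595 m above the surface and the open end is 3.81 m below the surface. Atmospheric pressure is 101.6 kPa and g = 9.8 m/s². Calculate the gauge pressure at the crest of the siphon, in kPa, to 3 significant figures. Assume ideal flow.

P_gauge ≈ -37.3 kPa

From the surface to the outlet (both open to atmosphere, surface at rest): v = √(2g·h_out) = √(2·9.8·3.81) = 8.64 m/s.
The bore is uniform, so the speed at the crest is the same v. Bernoulli surface→crest: P_atm = P_top + ½ρv² + ρg·h_top.
P_top = 101600 − ½·863·8.64² − 863·9.8·0.595 = 64300 Pa. So P_gauge = P_top − P_atm = -37300 Pa.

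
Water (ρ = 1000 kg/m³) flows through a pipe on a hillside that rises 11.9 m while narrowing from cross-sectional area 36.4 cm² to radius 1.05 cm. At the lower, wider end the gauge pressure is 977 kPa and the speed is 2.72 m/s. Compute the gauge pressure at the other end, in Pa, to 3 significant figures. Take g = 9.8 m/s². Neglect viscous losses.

P₂ = 456000 Pa

Continuity gives A₁v₁ = A₂v₂, so v₂ = (36.4 cm²)/(3.46 cm²) × 2.72 m/s = 28.6 m/s.
Bernoulli: P₁ + ½ρv₁² + ρg h₁ = P₂ + ½ρv₂² + ρg h₂, so P₂ = P₁ + ½ρ(v₁² − v₂²) − ρg(h₂ − h₁).
P₂ = 977000 + ½·1000·(2.72² − 28.6²) − 1000·9.8·(+11.9) = 977000 + (-405000) − (117000) = 456000 Pa.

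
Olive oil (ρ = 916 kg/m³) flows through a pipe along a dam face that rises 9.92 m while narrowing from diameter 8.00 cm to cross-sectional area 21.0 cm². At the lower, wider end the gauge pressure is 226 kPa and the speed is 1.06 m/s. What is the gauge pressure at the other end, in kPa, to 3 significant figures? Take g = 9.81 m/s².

P₂ ≈ 134 kPa

Mass conservation (A₁v₁ = A₂v₂) gives v₂ = 1.06 × 50.3/21.0 = 2.54 m/s.
Bernoulli: P₁ + ½ρv₁² + ρg h₁ = P₂ + ½ρv₂² + ρg h₂, so P₂ = P₁ + ½ρ(v₁² − v₂²) − ρg(h₂ − h₁).
P₂ = 226000 + ½·916·(1.06² − 2.54²) − 916·9.81·(+9.92) = 226000 + (-2430) − (89100) = 134000 Pa.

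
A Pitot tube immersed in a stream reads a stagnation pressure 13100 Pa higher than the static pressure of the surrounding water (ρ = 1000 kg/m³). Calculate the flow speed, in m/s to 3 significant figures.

v ≈ 5.12 m/s

Bernoulli between the free stream and the stagnation point: ½ρv² = P_stag − P_static.
v = √(2ΔP/ρ) = √(2·13100/1000) = 5.12 m/s.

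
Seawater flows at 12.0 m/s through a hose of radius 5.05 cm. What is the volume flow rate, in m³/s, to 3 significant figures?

Q = A·v = 0.00801 m² × 12.0 m/s = 0.0961 m³/s.

Q ≈ 0.0961 m³/s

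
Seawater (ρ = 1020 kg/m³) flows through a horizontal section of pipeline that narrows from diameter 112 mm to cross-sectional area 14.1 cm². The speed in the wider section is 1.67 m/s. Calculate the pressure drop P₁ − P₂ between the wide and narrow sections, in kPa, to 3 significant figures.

Continuity gives A₁v₁ = A₂v₂, so v₂ = (98.5 cm²)/(14.1 cm²) × 1.67 m/s = 11.7 m/s.
The pipe is horizontal, so Bernoulli reduces to P₁ + ½ρv₁² = P₂ + ½ρv₂².
P₁ − P₂ = ½·1020·(11.7² − 1.67²) = ½·1020·133 = 68000 Pa.

ΔP ≈ 68.0 kPa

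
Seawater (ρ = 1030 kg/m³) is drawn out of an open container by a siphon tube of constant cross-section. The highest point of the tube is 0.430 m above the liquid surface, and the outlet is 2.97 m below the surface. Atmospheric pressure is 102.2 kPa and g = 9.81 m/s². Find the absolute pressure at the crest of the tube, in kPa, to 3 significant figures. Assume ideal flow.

P_top ≈ 67.8 kPa

Bernoulli surface→outlet gives ½v² = g·h_out, so v = √(2·9.81·2.97) = 7.63 m/s.
With constant cross-section the crest speed equals v; applying Bernoulli from the surface up to the crest, P_top = P_atm − ½ρv² − ρg·h_top.
P_top = 102200 − ½·1030·7.63² − 1030·9.81·0.430 = 67800 Pa.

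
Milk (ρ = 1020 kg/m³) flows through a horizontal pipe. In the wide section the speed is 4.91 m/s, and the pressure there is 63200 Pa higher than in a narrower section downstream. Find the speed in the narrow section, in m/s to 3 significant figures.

v₂ ≈ 12.2 m/s

With h₁ = h₂, rearranging Bernoulli gives v₂ = √(v₁² + 2ΔP/ρ).
v₂ = √(4.91² + 2·63200/1020) = √(24.1 + 124) = 12.2 m/s.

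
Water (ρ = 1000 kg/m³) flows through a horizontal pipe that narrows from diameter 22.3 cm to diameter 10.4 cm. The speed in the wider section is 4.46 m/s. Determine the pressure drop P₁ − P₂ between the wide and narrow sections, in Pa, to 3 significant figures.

ΔP ≈ 200000 Pa

By continuity, v₂ = v₁·A₁/A₂ = 4.46·(391/84.9) = 20.5 m/s.
Along the horizontal streamline, P + ½ρv² is constant.
P₁ − P₂ = ½·1000·(20.5² − 4.46²) = ½·1000·401 = 200000 Pa.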